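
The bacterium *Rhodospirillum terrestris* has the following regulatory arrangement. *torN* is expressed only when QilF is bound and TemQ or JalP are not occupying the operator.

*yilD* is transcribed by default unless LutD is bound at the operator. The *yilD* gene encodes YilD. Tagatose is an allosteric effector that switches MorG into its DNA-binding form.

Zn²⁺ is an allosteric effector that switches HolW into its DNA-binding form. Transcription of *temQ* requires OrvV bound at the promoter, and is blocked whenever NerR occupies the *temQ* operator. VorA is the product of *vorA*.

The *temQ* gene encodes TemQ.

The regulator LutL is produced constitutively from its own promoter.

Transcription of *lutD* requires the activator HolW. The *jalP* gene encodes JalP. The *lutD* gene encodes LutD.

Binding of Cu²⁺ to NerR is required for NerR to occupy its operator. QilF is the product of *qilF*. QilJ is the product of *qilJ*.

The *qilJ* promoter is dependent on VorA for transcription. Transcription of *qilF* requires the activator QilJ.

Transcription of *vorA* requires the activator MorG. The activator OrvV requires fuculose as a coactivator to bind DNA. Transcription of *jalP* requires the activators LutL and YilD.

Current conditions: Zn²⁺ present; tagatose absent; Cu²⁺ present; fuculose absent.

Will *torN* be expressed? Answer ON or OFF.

Cu²⁺ is present, so NerR is active.
Fuculose is absent, so OrvV is inactive.
With repressor NerR bound, *temQ* is not transcribed.
So TemQ is not produced.
Tagatose is absent, so MorG is inactive.
Required activator MorG is absent, so *vorA* is not transcribed.
So VorA is not produced.
Required activator VorA is absent, so *qilJ* is not transcribed.
So QilJ is not produced.
Required activator QilJ is absent, so *qilF* is not transcribed.
So QilF is not produced.
LutL is produced constitutively and is active.
Zn²⁺ is present, so HolW is active.
No repressor is bound and HolW is active, so *lutD* is transcribed.
So LutD is produced and active.
With repressor LutD bound, *yilD* is not transcribed.
So YilD is not produced.
Required activator YilD is absent, so *jalP* is not transcribed.
So JalP is not produced.
Required activator QilF is absent, so *torN* is not transcribed.

OFF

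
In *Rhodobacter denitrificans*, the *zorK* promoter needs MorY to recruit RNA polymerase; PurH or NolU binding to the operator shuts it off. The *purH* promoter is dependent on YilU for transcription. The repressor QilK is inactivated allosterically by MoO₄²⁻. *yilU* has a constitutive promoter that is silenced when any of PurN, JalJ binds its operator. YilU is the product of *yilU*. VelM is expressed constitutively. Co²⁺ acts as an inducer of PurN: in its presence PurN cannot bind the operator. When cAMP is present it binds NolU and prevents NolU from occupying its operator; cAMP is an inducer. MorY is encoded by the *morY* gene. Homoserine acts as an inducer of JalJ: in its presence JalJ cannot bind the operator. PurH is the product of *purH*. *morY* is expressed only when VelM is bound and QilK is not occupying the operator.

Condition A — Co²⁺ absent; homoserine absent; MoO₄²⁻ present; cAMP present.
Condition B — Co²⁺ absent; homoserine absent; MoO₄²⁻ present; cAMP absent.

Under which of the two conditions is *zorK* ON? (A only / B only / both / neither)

Condition A:
Co²⁺ is absent, so PurN is active.
Homoserine is absent, so JalJ is active.
With repressor PurN bound, *yilU* is not transcribed.
So YilU is not produced.
Required activator YilU is absent, so *purH* is not transcribed.
So PurH is not produced.
VelM is produced constitutively and is active.
MoO₄²⁻ is present, so QilK is inactive.
No repressor is bound and VelM is active, so *morY* is transcribed.
So MorY is produced and active.
cAMP is present, so NolU is inactive.
No repressor is bound and MorY is active, so *zorK* is transcribed.
→ *zorK* is ON in A.
Condition B:
Co²⁺ is absent, so PurN is active.
Homoserine is absent, so JalJ is active.
With repressor PurN bound, *yilU* is not transcribed.
So YilU is not produced.
Required activator YilU is absent, so *purH* is not transcribed.
So PurH is not produced.
VelM is produced constitutively and is active.
MoO₄²⁻ is present, so QilK is inactive.
No repressor is bound and VelM is active, so *morY* is transcribed.
So MorY is produced and active.
cAMP is absent, so NolU is active.
With repressor NolU bound, *zorK* is not transcribed.
→ *zorK* is OFF in B.

A only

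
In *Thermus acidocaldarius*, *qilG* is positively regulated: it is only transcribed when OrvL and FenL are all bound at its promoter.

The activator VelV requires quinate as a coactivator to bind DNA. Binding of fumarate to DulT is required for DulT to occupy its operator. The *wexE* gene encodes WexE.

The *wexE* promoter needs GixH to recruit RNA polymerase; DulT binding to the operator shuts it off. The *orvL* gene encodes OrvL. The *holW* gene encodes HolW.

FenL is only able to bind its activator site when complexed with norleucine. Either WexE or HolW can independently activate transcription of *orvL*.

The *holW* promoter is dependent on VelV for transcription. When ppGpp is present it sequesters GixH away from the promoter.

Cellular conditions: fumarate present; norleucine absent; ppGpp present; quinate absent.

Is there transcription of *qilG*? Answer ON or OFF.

OFF

Fumarate is present, so DulT is active.
ppGpp is present, so GixH is inactive.
With repressor DulT bound, *wexE* is not transcribed.
So WexE is not produced.
Quinate is absent, so VelV is inactive.
Required activator VelV is absent, so *holW* is not transcribed.
So HolW is not produced.
No activator is available at the *orvL* promoter, so *orvL* is not transcribed.
So OrvL is not produced.
Norleucine is absent, so FenL is inactive.
Required activator OrvL is absent, so *qilG* is not transcribed.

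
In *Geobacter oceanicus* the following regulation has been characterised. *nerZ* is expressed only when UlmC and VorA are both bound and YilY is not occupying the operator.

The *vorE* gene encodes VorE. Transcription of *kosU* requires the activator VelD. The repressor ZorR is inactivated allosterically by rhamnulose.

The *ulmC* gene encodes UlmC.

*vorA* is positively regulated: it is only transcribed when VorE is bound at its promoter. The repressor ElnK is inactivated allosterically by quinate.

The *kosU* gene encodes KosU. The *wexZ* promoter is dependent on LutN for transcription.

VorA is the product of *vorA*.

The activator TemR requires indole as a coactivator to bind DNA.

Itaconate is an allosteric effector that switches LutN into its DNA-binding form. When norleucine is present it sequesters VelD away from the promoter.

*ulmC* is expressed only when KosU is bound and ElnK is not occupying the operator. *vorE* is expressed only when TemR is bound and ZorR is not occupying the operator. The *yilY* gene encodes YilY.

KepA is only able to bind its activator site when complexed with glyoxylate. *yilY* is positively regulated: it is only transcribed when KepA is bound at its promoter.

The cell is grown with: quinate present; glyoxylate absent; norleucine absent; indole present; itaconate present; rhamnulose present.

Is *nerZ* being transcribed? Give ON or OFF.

Norleucine is absent, so VelD is active.
No repressor is bound and VelD is active, so *kosU* is transcribed.
So KosU is produced and active.
Quinate is present, so ElnK is inactive.
No repressor is bound and KosU is active, so *ulmC* is transcribed.
So UlmC is produced and active.
Indole is present, so TemR is active.
Rhamnulose is present, so ZorR is inactive.
No repressor is bound and TemR is active, so *vorE* is transcribed.
So VorE is produced and active.
No repressor is bound and VorE is active, so *vorA* is transcribed.
So VorA is produced and active.
Glyoxylate is absent, so KepA is inactive.
Required activator KepA is absent, so *yilY* is not transcribed.
So YilY is not produced.
No repressor is bound and UlmC and VorA are active, so *nerZ* is transcribed.

ON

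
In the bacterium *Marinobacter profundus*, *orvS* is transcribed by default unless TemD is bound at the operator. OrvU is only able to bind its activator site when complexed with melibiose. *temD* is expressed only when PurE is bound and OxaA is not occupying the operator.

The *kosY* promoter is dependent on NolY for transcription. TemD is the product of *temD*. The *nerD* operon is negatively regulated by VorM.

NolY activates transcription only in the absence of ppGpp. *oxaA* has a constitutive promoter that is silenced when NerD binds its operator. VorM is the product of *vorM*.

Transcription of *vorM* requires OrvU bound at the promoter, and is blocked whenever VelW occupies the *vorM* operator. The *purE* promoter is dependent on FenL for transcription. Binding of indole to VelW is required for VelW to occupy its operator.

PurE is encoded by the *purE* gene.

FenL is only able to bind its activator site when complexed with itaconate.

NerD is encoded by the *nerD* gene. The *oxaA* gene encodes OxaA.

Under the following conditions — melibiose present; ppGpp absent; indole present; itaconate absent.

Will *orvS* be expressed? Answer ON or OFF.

ON

Indole is present, so VelW is active.
Melibiose is present, so OrvU is active.
With repressor VelW bound, *vorM* is not transcribed.
So VorM is not produced.
With no repressor bound, *nerD* is transcribed.
So NerD is produced and active.
With repressor NerD bound, *oxaA* is not transcribed.
So OxaA is not produced.
Itaconate is absent, so FenL is inactive.
Required activator FenL is absent, so *purE* is not transcribed.
So PurE is not produced.
Required activator PurE is absent, so *temD* is not transcribed.
So TemD is not produced.
With no repressor bound, *orvS* is transcribed.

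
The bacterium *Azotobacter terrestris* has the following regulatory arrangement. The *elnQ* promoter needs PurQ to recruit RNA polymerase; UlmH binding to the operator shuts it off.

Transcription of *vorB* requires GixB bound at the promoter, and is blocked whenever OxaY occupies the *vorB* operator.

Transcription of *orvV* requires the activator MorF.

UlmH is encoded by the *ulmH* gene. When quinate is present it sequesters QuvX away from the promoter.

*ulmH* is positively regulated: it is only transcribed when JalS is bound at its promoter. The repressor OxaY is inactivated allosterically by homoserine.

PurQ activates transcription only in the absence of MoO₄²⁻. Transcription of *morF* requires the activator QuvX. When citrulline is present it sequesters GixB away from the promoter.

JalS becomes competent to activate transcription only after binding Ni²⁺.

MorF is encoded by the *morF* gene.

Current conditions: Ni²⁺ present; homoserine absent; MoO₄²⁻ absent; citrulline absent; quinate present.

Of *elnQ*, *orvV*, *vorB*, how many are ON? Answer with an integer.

0

Ni²⁺ is present, so JalS is active.
No repressor is bound and JalS is active, so *ulmH* is transcribed.
So UlmH is produced and active.
MoO₄²⁻ is absent, so PurQ is active.
With repressor UlmH bound, *elnQ* is not transcribed.
→ *elnQ* is OFF.
Quinate is present, so QuvX is inactive.
Required activator QuvX is absent, so *morF* is not transcribed.
So MorF is not produced.
Required activator MorF is absent, so *orvV* is not transcribed.
→ *orvV* is OFF.
Homoserine is absent, so OxaY is active.
Citrulline is absent, so GixB is active.
With repressor OxaY bound, *vorB* is not transcribed.
→ *vorB* is OFF.
0 of the 3 genes are transcribed.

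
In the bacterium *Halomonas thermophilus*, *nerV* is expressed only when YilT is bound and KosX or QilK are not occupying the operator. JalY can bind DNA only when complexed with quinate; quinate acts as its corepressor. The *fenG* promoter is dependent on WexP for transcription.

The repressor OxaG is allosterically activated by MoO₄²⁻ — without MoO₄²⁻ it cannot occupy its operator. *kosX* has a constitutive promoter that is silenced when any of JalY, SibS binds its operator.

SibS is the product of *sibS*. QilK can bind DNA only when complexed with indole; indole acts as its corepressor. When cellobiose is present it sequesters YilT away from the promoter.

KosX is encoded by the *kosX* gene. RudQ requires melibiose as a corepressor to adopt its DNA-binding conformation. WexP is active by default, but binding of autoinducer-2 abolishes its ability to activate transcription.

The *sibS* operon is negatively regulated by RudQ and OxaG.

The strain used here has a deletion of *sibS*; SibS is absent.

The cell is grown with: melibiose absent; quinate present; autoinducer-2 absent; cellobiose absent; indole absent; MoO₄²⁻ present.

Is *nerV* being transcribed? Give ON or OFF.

Quinate is present, so JalY is active.
SibS is non-functional in this strain, so it has no effect.
With repressor JalY bound, *kosX* is not transcribed.
So KosX is not produced.
Cellobiose is absent, so YilT is active.
Indole is absent, so QilK is inactive.
No repressor is bound and YilT is active, so *nerV* is transcribed.

ON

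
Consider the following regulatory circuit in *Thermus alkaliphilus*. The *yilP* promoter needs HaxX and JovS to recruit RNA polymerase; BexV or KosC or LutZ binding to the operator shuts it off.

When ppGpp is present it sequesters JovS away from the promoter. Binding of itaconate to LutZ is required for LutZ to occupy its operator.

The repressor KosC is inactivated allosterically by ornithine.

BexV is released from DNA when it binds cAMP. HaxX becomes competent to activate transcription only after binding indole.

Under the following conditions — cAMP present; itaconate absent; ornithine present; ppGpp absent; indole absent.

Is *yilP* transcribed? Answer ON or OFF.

OFF

Indole is absent, so HaxX is inactive.
cAMP is present, so BexV is inactive.
Ornithine is present, so KosC is inactive.
Itaconate is absent, so LutZ is inactive.
ppGpp is absent, so JovS is active.
Required activator HaxX is absent, so *yilP* is not transcribed.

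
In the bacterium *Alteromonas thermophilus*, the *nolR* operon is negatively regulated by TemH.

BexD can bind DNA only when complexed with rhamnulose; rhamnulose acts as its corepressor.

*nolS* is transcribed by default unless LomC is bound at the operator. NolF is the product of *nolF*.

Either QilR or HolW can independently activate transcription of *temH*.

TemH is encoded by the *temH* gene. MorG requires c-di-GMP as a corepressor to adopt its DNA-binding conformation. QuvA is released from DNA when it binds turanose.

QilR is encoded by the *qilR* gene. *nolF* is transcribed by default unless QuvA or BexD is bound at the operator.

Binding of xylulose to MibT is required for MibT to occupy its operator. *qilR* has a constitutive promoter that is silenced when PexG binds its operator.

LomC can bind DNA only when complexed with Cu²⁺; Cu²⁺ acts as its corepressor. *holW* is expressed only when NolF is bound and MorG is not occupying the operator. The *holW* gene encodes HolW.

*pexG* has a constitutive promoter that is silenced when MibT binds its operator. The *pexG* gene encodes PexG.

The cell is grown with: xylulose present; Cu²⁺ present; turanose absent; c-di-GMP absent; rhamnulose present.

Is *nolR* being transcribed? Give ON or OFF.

Xylulose is present, so MibT is active.
With repressor MibT bound, *pexG* is not transcribed.
So PexG is not produced.
With no repressor bound, *qilR* is transcribed.
So QilR is produced and active.
c-di-GMP is absent, so MorG is inactive.
Turanose is absent, so QuvA is active.
Rhamnulose is present, so BexD is active.
With repressor QuvA bound, *nolF* is not transcribed.
So NolF is not produced.
Required activator NolF is absent, so *holW* is not transcribed.
So HolW is not produced.
Activator QilR is present, so *temH* is transcribed.
So TemH is produced and active.
With repressor TemH bound, *nolR* is not transcribed.

OFF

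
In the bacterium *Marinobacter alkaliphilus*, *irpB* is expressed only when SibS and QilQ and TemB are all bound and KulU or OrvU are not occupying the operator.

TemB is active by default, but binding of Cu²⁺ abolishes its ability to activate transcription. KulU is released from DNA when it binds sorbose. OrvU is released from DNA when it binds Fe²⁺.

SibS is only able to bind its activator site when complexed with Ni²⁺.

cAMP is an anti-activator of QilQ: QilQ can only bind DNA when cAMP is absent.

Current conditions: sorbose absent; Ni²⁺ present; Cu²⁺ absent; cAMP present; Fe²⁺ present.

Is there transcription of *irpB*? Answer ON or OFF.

Ni²⁺ is present, so SibS is active.
Sorbose is absent, so KulU is active.
Fe²⁺ is present, so OrvU is inactive.
cAMP is present, so QilQ is inactive.
Cu²⁺ is absent, so TemB is active.
With repressor KulU bound, *irpB* is not transcribed.

OFF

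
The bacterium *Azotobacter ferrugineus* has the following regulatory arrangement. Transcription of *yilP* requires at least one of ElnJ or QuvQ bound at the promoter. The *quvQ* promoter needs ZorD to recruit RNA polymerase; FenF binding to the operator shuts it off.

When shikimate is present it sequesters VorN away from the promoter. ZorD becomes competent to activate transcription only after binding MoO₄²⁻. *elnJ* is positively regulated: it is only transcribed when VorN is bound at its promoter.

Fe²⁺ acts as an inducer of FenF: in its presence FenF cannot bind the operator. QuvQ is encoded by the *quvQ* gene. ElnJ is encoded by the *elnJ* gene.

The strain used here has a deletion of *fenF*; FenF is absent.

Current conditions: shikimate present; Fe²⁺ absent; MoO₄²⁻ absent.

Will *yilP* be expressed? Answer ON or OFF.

Shikimate is present, so VorN is inactive.
Required activator VorN is absent, so *elnJ* is not transcribed.
So ElnJ is not produced.
FenF is non-functional in this strain, so it has no effect.
MoO₄²⁻ is absent, so ZorD is inactive.
Required activator ZorD is absent, so *quvQ* is not transcribed.
So QuvQ is not produced.
No activator is available at the *yilP* promoter, so *yilP* is not transcribed.

OFF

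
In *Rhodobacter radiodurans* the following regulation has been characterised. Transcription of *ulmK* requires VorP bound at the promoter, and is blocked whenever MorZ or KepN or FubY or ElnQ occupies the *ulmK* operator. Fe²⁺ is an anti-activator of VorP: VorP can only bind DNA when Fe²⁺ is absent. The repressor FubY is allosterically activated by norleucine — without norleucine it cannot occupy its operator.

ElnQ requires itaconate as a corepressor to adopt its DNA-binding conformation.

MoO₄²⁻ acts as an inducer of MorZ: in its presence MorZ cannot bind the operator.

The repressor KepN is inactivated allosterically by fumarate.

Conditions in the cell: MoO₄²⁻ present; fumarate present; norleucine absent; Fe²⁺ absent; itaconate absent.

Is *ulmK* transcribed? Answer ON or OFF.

ON

MoO₄²⁻ is present, so MorZ is inactive.
Fe²⁺ is absent, so VorP is active.
Fumarate is present, so KepN is inactive.
Norleucine is absent, so FubY is inactive.
Itaconate is absent, so ElnQ is inactive.
No repressor is bound and VorP is active, so *ulmK* is transcribed.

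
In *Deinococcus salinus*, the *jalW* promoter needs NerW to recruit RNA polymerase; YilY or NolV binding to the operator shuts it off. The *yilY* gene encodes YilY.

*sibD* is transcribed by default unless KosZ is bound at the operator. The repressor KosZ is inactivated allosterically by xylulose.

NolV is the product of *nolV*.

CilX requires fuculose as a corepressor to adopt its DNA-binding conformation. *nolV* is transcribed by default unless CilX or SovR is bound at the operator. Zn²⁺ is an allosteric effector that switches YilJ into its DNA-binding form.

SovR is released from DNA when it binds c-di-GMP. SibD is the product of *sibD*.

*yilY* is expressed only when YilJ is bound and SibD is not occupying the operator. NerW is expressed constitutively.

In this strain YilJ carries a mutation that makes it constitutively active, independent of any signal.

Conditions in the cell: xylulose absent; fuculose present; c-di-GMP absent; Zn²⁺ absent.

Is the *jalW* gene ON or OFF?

OFF

YilJ is constitutively active in this strain.
Xylulose is absent, so KosZ is active.
With repressor KosZ bound, *sibD* is not transcribed.
So SibD is not produced.
No repressor is bound and YilJ is active, so *yilY* is transcribed.
So YilY is produced and active.
NerW is produced constitutively and is active.
Fuculose is present, so CilX is active.
c-di-GMP is absent, so SovR is active.
With repressor CilX bound, *nolV* is not transcribed.
So NolV is not produced.
With repressor YilY bound, *jalW* is not transcribed.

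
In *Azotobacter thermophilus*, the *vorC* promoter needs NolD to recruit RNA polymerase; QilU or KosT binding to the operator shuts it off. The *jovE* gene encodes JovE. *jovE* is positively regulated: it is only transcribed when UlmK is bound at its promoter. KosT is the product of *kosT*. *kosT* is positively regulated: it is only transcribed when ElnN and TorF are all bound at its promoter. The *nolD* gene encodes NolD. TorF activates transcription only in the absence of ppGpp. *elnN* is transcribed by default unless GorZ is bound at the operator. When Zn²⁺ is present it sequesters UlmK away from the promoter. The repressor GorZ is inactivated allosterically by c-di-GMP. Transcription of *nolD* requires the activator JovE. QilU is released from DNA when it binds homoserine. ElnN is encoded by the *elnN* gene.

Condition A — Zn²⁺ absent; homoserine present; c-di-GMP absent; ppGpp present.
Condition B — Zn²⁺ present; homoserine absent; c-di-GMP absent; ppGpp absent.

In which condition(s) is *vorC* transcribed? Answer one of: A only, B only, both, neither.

A only

Condition A:
Zn²⁺ is absent, so UlmK is active.
No repressor is bound and UlmK is active, so *jovE* is transcribed.
So JovE is produced and active.
No repressor is bound and JovE is active, so *nolD* is transcribed.
So NolD is produced and active.
Homoserine is present, so QilU is inactive.
c-di-GMP is absent, so GorZ is active.
With repressor GorZ bound, *elnN* is not transcribed.
So ElnN is not produced.
ppGpp is present, so TorF is inactive.
Required activator ElnN is absent, so *kosT* is not transcribed.
So KosT is not produced.
No repressor is bound and NolD is active, so *vorC* is transcribed.
→ *vorC* is ON in A.
Condition B:
Zn²⁺ is present, so UlmK is inactive.
Required activator UlmK is absent, so *jovE* is not transcribed.
So JovE is not produced.
Required activator JovE is absent, so *nolD* is not transcribed.
So NolD is not produced.
Homoserine is absent, so QilU is active.
c-di-GMP is absent, so GorZ is active.
With repressor GorZ bound, *elnN* is not transcribed.
So ElnN is not produced.
ppGpp is absent, so TorF is active.
Required activator ElnN is absent, so *kosT* is not transcribed.
So KosT is not produced.
With repressor QilU bound, *vorC* is not transcribed.
→ *vorC* is OFF in B.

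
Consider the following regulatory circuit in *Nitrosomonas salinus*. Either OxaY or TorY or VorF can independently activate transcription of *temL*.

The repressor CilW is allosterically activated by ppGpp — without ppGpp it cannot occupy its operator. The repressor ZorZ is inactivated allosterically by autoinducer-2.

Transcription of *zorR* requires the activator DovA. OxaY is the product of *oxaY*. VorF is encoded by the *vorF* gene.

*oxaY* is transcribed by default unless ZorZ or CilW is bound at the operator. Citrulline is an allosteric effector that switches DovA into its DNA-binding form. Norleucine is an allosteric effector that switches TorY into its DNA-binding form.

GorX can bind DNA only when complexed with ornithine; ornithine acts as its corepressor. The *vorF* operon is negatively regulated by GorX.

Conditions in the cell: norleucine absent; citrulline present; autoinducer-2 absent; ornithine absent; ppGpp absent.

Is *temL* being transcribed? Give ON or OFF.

ON

Autoinducer-2 is absent, so ZorZ is active.
ppGpp is absent, so CilW is inactive.
With repressor ZorZ bound, *oxaY* is not transcribed.
So OxaY is not produced.
Norleucine is absent, so TorY is inactive.
Ornithine is absent, so GorX is inactive.
With no repressor bound, *vorF* is transcribed.
So VorF is produced and active.
Activator VorF is present, so *temL* is transcribed.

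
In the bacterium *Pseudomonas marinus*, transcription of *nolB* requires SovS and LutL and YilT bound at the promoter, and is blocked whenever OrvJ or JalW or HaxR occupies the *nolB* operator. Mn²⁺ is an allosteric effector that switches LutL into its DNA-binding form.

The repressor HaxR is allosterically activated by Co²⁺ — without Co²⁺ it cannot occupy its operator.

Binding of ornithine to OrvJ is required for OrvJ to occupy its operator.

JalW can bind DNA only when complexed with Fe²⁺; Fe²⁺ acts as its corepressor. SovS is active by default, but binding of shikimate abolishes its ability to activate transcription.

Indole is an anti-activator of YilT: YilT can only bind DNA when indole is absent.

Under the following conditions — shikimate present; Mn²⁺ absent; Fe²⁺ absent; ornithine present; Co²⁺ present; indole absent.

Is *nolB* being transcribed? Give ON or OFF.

Ornithine is present, so OrvJ is active.
Shikimate is present, so SovS is inactive.
Mn²⁺ is absent, so LutL is inactive.
Indole is absent, so YilT is active.
Fe²⁺ is absent, so JalW is inactive.
Co²⁺ is present, so HaxR is active.
With repressor OrvJ bound, *nolB* is not transcribed.

OFF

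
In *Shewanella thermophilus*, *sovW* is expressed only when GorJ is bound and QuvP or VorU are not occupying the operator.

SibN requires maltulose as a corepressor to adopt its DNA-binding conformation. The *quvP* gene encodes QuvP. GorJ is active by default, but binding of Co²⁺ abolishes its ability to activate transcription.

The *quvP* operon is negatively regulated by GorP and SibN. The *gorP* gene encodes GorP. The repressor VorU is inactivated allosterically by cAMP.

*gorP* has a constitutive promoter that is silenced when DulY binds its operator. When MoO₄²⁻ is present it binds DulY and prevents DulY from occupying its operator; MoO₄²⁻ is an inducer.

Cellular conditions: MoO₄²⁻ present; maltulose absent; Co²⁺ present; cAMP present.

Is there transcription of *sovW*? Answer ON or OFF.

Co²⁺ is present, so GorJ is inactive.
MoO₄²⁻ is present, so DulY is inactive.
With no repressor bound, *gorP* is transcribed.
So GorP is produced and active.
Maltulose is absent, so SibN is inactive.
With repressor GorP bound, *quvP* is not transcribed.
So QuvP is not produced.
cAMP is present, so VorU is inactive.
Required activator GorJ is absent, so *sovW* is not transcribed.

OFF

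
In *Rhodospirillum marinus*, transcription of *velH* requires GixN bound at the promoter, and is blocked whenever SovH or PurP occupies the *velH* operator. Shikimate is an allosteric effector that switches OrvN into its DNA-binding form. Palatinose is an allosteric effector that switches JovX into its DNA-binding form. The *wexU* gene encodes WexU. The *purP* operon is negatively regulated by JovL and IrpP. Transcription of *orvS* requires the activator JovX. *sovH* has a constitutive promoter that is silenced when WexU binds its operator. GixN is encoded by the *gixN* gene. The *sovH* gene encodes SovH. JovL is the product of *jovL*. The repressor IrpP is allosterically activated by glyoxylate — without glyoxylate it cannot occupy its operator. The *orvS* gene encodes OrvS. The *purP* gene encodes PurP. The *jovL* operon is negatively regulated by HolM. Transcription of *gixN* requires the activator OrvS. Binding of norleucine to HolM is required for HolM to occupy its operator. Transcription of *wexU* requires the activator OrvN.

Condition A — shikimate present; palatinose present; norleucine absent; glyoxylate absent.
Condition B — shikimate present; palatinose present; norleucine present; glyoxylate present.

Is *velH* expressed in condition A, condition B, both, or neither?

Condition A:
Shikimate is present, so OrvN is active.
No repressor is bound and OrvN is active, so *wexU* is transcribed.
So WexU is produced and active.
With repressor WexU bound, *sovH* is not transcribed.
So SovH is not produced.
Palatinose is present, so JovX is active.
No repressor is bound and JovX is active, so *orvS* is transcribed.
So OrvS is produced and active.
No repressor is bound and OrvS is active, so *gixN* is transcribed.
So GixN is produced and active.
Norleucine is absent, so HolM is inactive.
With no repressor bound, *jovL* is transcribed.
So JovL is produced and active.
Glyoxylate is absent, so IrpP is inactive.
With repressor JovL bound, *purP* is not transcribed.
So PurP is not produced.
No repressor is bound and GixN is active, so *velH* is transcribed.
→ *velH* is ON in A.
Condition B:
Shikimate is present, so OrvN is active.
No repressor is bound and OrvN is active, so *wexU* is transcribed.
So WexU is produced and active.
With repressor WexU bound, *sovH* is not transcribed.
So SovH is not produced.
Palatinose is present, so JovX is active.
No repressor is bound and JovX is active, so *orvS* is transcribed.
So OrvS is produced and active.
No repressor is bound and OrvS is active, so *gixN* is transcribed.
So GixN is produced and active.
Norleucine is present, so HolM is active.
With repressor HolM bound, *jovL* is not transcribed.
So JovL is not produced.
Glyoxylate is present, so IrpP is active.
With repressor IrpP bound, *purP* is not transcribed.
So PurP is not produced.
No repressor is bound and GixN is active, so *velH* is transcribed.
→ *velH* is ON in B.

both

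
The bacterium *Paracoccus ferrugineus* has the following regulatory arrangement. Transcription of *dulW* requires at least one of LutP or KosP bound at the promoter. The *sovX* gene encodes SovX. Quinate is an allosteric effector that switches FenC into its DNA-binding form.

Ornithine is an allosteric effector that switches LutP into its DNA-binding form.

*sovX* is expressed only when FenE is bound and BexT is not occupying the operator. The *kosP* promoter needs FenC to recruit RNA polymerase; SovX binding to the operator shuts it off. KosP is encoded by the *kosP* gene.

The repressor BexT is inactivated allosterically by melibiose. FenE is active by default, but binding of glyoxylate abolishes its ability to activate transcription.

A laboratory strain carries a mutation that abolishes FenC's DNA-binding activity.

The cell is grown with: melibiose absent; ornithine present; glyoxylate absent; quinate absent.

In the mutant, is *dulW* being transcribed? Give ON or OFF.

Ornithine is present, so LutP is active.
Glyoxylate is absent, so FenE is active.
Melibiose is absent, so BexT is active.
With repressor BexT bound, *sovX* is not transcribed.
So SovX is not produced.
FenC is non-functional in this strain, so it has no effect.
Required activator FenC is absent, so *kosP* is not transcribed.
So KosP is not produced.
Activator LutP is present, so *dulW* is transcribed.

ON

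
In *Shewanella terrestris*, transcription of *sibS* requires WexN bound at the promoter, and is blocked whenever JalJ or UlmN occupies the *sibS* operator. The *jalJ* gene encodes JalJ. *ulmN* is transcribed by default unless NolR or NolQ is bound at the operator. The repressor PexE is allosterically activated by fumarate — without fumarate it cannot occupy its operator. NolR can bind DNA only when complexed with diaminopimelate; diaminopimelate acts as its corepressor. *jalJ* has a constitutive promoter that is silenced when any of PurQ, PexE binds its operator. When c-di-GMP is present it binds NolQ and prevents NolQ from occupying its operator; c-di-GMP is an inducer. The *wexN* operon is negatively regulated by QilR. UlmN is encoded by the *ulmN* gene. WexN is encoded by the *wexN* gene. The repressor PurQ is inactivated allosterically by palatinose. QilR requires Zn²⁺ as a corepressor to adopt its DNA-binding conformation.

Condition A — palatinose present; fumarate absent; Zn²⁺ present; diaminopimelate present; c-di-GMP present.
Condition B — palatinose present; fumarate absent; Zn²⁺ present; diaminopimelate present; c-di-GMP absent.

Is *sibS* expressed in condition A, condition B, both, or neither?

neither

Condition A:
Palatinose is present, so PurQ is inactive.
Fumarate is absent, so PexE is inactive.
With no repressor bound, *jalJ* is transcribed.
So JalJ is produced and active.
Zn²⁺ is present, so QilR is active.
With repressor QilR bound, *wexN* is not transcribed.
So WexN is not produced.
Diaminopimelate is present, so NolR is active.
c-di-GMP is present, so NolQ is inactive.
With repressor NolR bound, *ulmN* is not transcribed.
So UlmN is not produced.
With repressor JalJ bound, *sibS* is not transcribed.
→ *sibS* is OFF in A.
Condition B:
Palatinose is present, so PurQ is inactive.
Fumarate is absent, so PexE is inactive.
With no repressor bound, *jalJ* is transcribed.
So JalJ is produced and active.
Zn²⁺ is present, so QilR is active.
With repressor QilR bound, *wexN* is not transcribed.
So WexN is not produced.
Diaminopimelate is present, so NolR is active.
c-di-GMP is absent, so NolQ is active.
With repressor NolR bound, *ulmN* is not transcribed.
So UlmN is not produced.
With repressor JalJ bound, *sibS* is not transcribed.
→ *sibS* is OFF in B.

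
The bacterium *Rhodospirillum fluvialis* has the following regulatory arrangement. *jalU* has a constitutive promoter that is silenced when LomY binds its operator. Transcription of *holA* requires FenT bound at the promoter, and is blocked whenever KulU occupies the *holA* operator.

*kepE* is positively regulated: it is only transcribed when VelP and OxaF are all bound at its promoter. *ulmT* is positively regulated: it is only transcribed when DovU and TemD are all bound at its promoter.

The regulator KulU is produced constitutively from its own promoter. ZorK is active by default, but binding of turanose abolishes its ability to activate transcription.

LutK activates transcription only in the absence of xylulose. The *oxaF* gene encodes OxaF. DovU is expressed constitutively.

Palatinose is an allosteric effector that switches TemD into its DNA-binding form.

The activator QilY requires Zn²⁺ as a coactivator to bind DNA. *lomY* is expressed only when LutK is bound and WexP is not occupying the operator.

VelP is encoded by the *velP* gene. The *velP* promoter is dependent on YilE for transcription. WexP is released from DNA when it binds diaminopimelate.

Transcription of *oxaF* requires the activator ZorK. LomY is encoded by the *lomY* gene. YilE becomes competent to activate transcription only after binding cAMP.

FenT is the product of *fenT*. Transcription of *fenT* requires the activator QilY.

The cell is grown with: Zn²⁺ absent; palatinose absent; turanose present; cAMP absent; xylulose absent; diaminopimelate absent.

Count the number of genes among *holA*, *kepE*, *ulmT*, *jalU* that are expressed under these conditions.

1

Zn²⁺ is absent, so QilY is inactive.
Required activator QilY is absent, so *fenT* is not transcribed.
So FenT is not produced.
KulU is produced constitutively and is active.
With repressor KulU bound, *holA* is not transcribed.
→ *holA* is OFF.
cAMP is absent, so YilE is inactive.
Required activator YilE is absent, so *velP* is not transcribed.
So VelP is not produced.
Turanose is present, so ZorK is inactive.
Required activator ZorK is absent, so *oxaF* is not transcribed.
So OxaF is not produced.
Required activator VelP is absent, so *kepE* is not transcribed.
→ *kepE* is OFF.
DovU is produced constitutively and is active.
Palatinose is absent, so TemD is inactive.
Required activator TemD is absent, so *ulmT* is not transcribed.
→ *ulmT* is OFF.
Xylulose is absent, so LutK is active.
Diaminopimelate is absent, so WexP is active.
With repressor WexP bound, *lomY* is not transcribed.
So LomY is not produced.
With no repressor bound, *jalU* is transcribed.
→ *jalU* is ON.
1 of the 4 genes is transcribed.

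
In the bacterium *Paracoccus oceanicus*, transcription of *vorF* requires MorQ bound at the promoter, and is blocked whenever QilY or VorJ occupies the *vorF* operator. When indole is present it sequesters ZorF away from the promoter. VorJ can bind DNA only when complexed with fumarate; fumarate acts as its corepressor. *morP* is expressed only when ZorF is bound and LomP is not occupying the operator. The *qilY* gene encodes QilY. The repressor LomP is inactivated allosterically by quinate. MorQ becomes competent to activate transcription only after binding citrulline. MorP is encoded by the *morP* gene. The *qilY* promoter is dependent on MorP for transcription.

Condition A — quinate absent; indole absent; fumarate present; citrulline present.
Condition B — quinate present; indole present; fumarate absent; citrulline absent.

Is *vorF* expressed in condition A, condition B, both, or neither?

neither

Condition A:
Quinate is absent, so LomP is active.
Indole is absent, so ZorF is active.
With repressor LomP bound, *morP* is not transcribed.
So MorP is not produced.
Required activator MorP is absent, so *qilY* is not transcribed.
So QilY is not produced.
Fumarate is present, so VorJ is active.
Citrulline is present, so MorQ is active.
With repressor VorJ bound, *vorF* is not transcribed.
→ *vorF* is OFF in A.
Condition B:
Quinate is present, so LomP is inactive.
Indole is present, so ZorF is inactive.
Required activator ZorF is absent, so *morP* is not transcribed.
So MorP is not produced.
Required activator MorP is absent, so *qilY* is not transcribed.
So QilY is not produced.
Fumarate is absent, so VorJ is inactive.
Citrulline is absent, so MorQ is inactive.
Required activator MorQ is absent, so *vorF* is not transcribed.
→ *vorF* is OFF in B.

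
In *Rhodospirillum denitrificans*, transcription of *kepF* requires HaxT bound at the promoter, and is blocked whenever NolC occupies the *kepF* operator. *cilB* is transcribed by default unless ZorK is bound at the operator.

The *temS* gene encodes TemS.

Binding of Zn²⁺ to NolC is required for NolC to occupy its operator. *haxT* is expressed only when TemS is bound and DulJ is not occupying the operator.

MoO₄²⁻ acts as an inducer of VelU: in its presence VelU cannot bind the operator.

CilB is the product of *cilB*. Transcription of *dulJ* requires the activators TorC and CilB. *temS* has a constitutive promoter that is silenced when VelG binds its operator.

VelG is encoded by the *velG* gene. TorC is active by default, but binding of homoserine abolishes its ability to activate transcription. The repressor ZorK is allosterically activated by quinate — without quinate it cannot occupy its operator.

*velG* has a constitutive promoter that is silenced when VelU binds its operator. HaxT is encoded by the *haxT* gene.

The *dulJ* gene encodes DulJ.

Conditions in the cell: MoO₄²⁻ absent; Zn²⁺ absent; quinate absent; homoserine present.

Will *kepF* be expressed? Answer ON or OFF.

Zn²⁺ is absent, so NolC is inactive.
Homoserine is present, so TorC is inactive.
Quinate is absent, so ZorK is inactive.
With no repressor bound, *cilB* is transcribed.
So CilB is produced and active.
Required activator TorC is absent, so *dulJ* is not transcribed.
So DulJ is not produced.
MoO₄²⁻ is absent, so VelU is active.
With repressor VelU bound, *velG* is not transcribed.
So VelG is not produced.
With no repressor bound, *temS* is transcribed.
So TemS is produced and active.
No repressor is bound and TemS is active, so *haxT* is transcribed.
So HaxT is produced and active.
No repressor is bound and HaxT is active, so *kepF* is transcribed.

ON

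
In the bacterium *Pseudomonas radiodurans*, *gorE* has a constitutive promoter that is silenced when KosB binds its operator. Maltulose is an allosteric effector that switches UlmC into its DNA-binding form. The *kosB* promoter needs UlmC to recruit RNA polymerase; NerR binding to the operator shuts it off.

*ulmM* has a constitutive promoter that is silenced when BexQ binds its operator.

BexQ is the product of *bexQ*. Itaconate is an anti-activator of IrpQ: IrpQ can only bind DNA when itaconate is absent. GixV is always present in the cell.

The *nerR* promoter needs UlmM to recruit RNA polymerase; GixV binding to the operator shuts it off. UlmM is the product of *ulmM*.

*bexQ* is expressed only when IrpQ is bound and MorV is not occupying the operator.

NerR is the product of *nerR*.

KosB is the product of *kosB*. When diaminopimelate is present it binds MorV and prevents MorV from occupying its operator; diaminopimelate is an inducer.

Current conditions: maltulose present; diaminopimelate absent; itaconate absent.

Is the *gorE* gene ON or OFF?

OFF

Itaconate is absent, so IrpQ is active.
Diaminopimelate is absent, so MorV is active.
With repressor MorV bound, *bexQ* is not transcribed.
So BexQ is not produced.
With no repressor bound, *ulmM* is transcribed.
So UlmM is produced and active.
GixV is produced constitutively and is active.
With repressor GixV bound, *nerR* is not transcribed.
So NerR is not produced.
Maltulose is present, so UlmC is active.
No repressor is bound and UlmC is active, so *kosB* is transcribed.
So KosB is produced and active.
With repressor KosB bound, *gorE* is not transcribed.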